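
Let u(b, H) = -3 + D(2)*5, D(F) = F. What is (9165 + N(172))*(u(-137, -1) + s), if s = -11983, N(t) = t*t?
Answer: -464058024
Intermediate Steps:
N(t) = t**2
u(b, H) = 7 (u(b, H) = -3 + 2*5 = -3 + 10 = 7)
(9165 + N(172))*(u(-137, -1) + s) = (9165 + 172**2)*(7 - 11983) = (9165 + 29584)*(-11976) = 38749*(-11976) = -464058024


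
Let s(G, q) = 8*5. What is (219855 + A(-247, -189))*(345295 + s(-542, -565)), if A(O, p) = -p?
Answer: 75988894740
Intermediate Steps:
s(G, q) = 40
(219855 + A(-247, -189))*(345295 + s(-542, -565)) = (219855 - 1*(-189))*(345295 + 40) = (219855 + 189)*345335 = 220044*345335 = 75988894740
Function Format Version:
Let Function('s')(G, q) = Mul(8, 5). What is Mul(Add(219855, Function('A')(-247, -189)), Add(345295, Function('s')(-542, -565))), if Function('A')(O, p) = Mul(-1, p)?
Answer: 75988894740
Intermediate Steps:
Function('s')(G, q) = 40
Mul(Add(219855, Function('A')(-247, -189)), Add(345295, Function('s')(-542, -565))) = Mul(Add(219855, Mul(-1, -189)), Add(345295, 40)) = Mul(Add(219855, 189), 345335) = Mul(220044, 345335) = 75988894740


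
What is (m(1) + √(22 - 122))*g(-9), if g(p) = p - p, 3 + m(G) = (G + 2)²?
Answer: 0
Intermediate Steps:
m(G) = -3 + (2 + G)² (m(G) = -3 + (G + 2)² = -3 + (2 + G)²)
g(p) = 0
(m(1) + √(22 - 122))*g(-9) = ((-3 + (2 + 1)²) + √(22 - 122))*0 = ((-3 + 3²) + √(-100))*0 = ((-3 + 9) + 10*I)*0 = (6 + 10*I)*0 = 0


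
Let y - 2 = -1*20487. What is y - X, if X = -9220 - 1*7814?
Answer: -3451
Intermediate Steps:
X = -17034 (X = -9220 - 7814 = -17034)
y = -20485 (y = 2 - 1*20487 = 2 - 20487 = -20485)
y - X = -20485 - 1*(-17034) = -20485 + 17034 = -3451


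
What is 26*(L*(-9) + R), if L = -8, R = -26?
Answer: 1196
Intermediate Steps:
26*(L*(-9) + R) = 26*(-8*(-9) - 26) = 26*(72 - 26) = 26*46 = 1196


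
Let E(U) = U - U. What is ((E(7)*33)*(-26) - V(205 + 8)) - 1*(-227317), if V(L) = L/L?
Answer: 227316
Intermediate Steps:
E(U) = 0
V(L) = 1
((E(7)*33)*(-26) - V(205 + 8)) - 1*(-227317) = ((0*33)*(-26) - 1*1) - 1*(-227317) = (0*(-26) - 1) + 227317 = (0 - 1) + 227317 = -1 + 227317 = 227316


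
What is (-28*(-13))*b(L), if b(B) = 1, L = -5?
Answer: 364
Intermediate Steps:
(-28*(-13))*b(L) = -28*(-13)*1 = 364*1 = 364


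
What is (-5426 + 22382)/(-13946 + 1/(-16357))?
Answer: -92449764/76038241 ≈ -1.2158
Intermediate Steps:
(-5426 + 22382)/(-13946 + 1/(-16357)) = 16956/(-13946 - 1/16357) = 16956/(-228114723/16357) = 16956*(-16357/228114723) = -92449764/76038241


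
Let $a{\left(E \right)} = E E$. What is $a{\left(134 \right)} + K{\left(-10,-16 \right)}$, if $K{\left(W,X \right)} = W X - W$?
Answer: $18126$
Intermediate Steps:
$a{\left(E \right)} = E^{2}$
$K{\left(W,X \right)} = - W + W X$
$a{\left(134 \right)} + K{\left(-10,-16 \right)} = 134^{2} - 10 \left(-1 - 16\right) = 17956 - -170 = 17956 + 170 = 18126$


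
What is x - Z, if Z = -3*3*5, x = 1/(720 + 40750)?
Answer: 1866151/41470 ≈ 45.000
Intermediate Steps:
x = 1/41470 ≈ 2.4114e-5
Z = -45 (Z = -3*15 = -1*45 = -45)
x - Z = 1/41470 - 1*(-45) = 1/41470 + 45 = 1866151/41470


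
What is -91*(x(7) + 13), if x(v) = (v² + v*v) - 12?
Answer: -9009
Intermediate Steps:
x(v) = -12 + 2*v² (x(v) = (v² + v²) - 12 = 2*v² - 12 = -12 + 2*v²)
-91*(x(7) + 13) = -91*((-12 + 2*7²) + 13) = -91*((-12 + 2*49) + 13) = -91*((-12 + 98) + 13) = -91*(86 + 13) = -91*99 = -9009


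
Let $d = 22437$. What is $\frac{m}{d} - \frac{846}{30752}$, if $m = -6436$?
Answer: $- \frac{108450787}{344991312} \approx -0.31436$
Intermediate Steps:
$\frac{m}{d} - \frac{846}{30752} = - \frac{6436}{22437} - \frac{846}{30752} = \left(-6436\right) \frac{1}{22437} - \frac{423}{15376} = - \frac{6436}{22437} - \frac{423}{15376} = - \frac{108450787}{344991312}$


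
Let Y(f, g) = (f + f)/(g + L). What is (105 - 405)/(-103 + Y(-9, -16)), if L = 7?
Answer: 300/101 ≈ 2.9703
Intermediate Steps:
Y(f, g) = 2*f/(7 + g) (Y(f, g) = (f + f)/(g + 7) = (2*f)/(7 + g) = 2*f/(7 + g))
(105 - 405)/(-103 + Y(-9, -16)) = (105 - 405)/(-103 + 2*(-9)/(7 - 16)) = -300/(-103 + 2*(-9)/(-9)) = -300/(-103 + 2*(-9)*(-1/9)) = -300/(-103 + 2) = -300/(-101) = -300*(-1/101) = 300/101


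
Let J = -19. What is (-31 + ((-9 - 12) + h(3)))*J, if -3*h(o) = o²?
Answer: 1045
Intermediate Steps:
h(o) = -o²/3
(-31 + ((-9 - 12) + h(3)))*J = (-31 + ((-9 - 12) - ⅓*3²))*(-19) = (-31 + (-21 - ⅓*9))*(-19) = (-31 + (-21 - 3))*(-19) = (-31 - 24)*(-19) = -55*(-19) = 1045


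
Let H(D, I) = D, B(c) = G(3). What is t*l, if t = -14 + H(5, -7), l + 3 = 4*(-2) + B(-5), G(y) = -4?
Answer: 135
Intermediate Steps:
B(c) = -4
l = -15 (l = -3 + (4*(-2) - 4) = -3 + (-8 - 4) = -3 - 12 = -15)
t = -9 (t = -14 + 5 = -9)
t*l = -9*(-15) = 135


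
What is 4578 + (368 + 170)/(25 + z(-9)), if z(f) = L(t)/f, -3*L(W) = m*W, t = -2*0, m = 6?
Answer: 114988/25 ≈ 4599.5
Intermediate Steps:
t = 0
L(W) = -2*W
z(f) = 0 (z(f) = (-2*0)/f = 0/f = 0)
4578 + (368 + 170)/(25 + z(-9)) = 4578 + (368 + 170)/(25 + 0) = 4578 + 538/25 = 114988/25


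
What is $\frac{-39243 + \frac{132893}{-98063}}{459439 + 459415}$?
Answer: $- \frac{1924209601}{45052789901} \approx -0.04271$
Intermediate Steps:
$\frac{-39243 + \frac{132893}{-98063}}{459439 + 459415} = \frac{-39243 + 132893 \left(- \frac{1}{98063}\right)}{918854} = \left(-39243 - \frac{132893}{98063}\right) \frac{1}{918854} = \left(- \frac{3848419202}{98063}\right) \frac{1}{918854} = - \frac{1924209601}{45052789901}$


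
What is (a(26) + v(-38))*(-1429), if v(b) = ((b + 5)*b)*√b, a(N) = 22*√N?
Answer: -31438*√26 - 1791966*I*√38 ≈ -1.603e+5 - 1.1046e+7*I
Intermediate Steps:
v(b) = b^(3/2)*(5 + b) (v(b) = ((5 + b)*b)*√b = (b*(5 + b))*√b = b^(3/2)*(5 + b))
(a(26) + v(-38))*(-1429) = (22*√26 + (-38)^(3/2)*(5 - 38))*(-1429) = (22*√26 - 38*I*√38*(-33))*(-1429) = (22*√26 + 1254*I*√38)*(-1429) = -31438*√26 - 1791966*I*√38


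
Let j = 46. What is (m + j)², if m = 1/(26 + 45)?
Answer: 10673289/5041 ≈ 2117.3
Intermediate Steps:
m = 1/71 ≈ 0.014085
(m + j)² = (1/71 + 46)² = (3267/71)² = 10673289/5041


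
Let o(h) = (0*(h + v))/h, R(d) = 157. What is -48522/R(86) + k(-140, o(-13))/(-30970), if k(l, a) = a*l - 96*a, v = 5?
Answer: -48522/157 ≈ -309.06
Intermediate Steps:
o(h) = 0 (o(h) = (0*(h + 5))/h = (0*(5 + h))/h = 0/h = 0)
k(l, a) = -96*a + a*l
-48522/R(86) + k(-140, o(-13))/(-30970) = -48522/157 + (0*(-96 - 140))/(-30970) = -48522*1/157 + (0*(-236))*(-1/30970) = -48522/157 + 0*(-1/30970) = -48522/157 + 0 = -48522/157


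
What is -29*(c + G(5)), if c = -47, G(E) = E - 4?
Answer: 1334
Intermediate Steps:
G(E) = -4 + E
-29*(c + G(5)) = -29*(-47 + (-4 + 5)) = -29*(-47 + 1) = -29*(-46) = 1334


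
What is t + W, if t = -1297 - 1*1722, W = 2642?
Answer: -377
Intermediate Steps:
t = -3019 (t = -1297 - 1722 = -3019)
t + W = -3019 + 2642 = -377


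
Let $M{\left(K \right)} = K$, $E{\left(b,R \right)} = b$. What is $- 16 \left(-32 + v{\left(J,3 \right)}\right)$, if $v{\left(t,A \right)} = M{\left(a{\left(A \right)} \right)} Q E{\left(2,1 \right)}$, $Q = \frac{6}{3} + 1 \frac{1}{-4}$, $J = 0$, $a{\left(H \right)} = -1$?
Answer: $568$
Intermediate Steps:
$Q = \frac{7}{4}$ ($Q = 6 \cdot \frac{1}{3} + 1 \left(- \frac{1}{4}\right) = 2 - \frac{1}{4} = \frac{7}{4} \approx 1.75$)
$v{\left(t,A \right)} = - \frac{7}{2}$ ($v{\left(t,A \right)} = \left(-1\right) \frac{7}{4} \cdot 2 = \left(- \frac{7}{4}\right) 2 = - \frac{7}{2}$)
$- 16 \left(-32 + v{\left(J,3 \right)}\right) = - 16 \left(-32 - \frac{7}{2}\right) = \left(-16\right) \left(- \frac{71}{2}\right) = 568$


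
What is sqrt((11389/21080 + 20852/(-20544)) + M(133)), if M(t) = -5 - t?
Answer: I*sqrt(1585118640009495)/3383340 ≈ 11.768*I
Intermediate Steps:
sqrt((11389/21080 + 20852/(-20544)) + M(133)) = sqrt((11389/21080 + 20852/(-20544)) + (-5 - 1*133)) = sqrt((11389*(1/21080) + 20852*(-1/20544)) + (-5 - 133)) = sqrt((11389/21080 - 5213/5136) - 138) = sqrt(-6424517/13533360 - 138) = sqrt(-1874028197/13533360) = I*sqrt(1585118640009495)/3383340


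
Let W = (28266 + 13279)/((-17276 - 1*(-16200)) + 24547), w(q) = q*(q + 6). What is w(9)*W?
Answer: 801225/3353 ≈ 238.96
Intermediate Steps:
w(q) = q*(6 + q)
W = 5935/3353 (W = 41545/((-17276 + 16200) + 24547) = 41545/(-1076 + 24547) = 41545/23471 = 41545*(1/23471) = 5935/3353 ≈ 1.7701)
w(9)*W = (9*(6 + 9))*(5935/3353) = (9*15)*(5935/3353) = 135*(5935/3353) = 801225/3353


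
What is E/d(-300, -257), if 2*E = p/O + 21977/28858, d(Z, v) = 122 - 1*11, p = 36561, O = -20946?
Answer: -24781129/5591251929 ≈ -0.0044321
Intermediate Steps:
d(Z, v) = 111 (d(Z, v) = 122 - 11 = 111)
E = -24781129/50371639 (E = (36561/(-20946) + 21977/28858)/2 = (36561*(-1/20946) + 21977*(1/28858))/2 = (-12187/6982 + 21977/28858)/2 = (½)*(-49562258/50371639) = -24781129/50371639 ≈ -0.49197)
E/d(-300, -257) = -24781129/50371639/111 = -24781129/50371639*1/111 = -24781129/5591251929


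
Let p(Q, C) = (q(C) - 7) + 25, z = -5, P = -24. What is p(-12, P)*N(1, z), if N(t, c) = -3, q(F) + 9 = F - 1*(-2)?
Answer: 39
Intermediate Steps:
q(F) = -7 + F (q(F) = -9 + (F - 1*(-2)) = -9 + (F + 2) = -9 + (2 + F) = -7 + F)
p(Q, C) = 11 + C (p(Q, C) = ((-7 + C) - 7) + 25 = (-14 + C) + 25 = 11 + C)
p(-12, P)*N(1, z) = (11 - 24)*(-3) = -13*(-3) = 39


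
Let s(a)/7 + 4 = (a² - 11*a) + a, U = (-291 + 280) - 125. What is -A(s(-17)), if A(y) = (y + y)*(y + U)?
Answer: -19422130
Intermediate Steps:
U = -136 (U = -11 - 125 = -136)
s(a) = -28 - 70*a + 7*a² (s(a) = -28 + 7*((a² - 11*a) + a) = -28 + 7*(a² - 10*a) = -28 + (-70*a + 7*a²) = -28 - 70*a + 7*a²)
A(y) = 2*y*(-136 + y) (A(y) = (y + y)*(y - 136) = (2*y)*(-136 + y) = 2*y*(-136 + y))
-A(s(-17)) = -2*(-28 - 70*(-17) + 7*(-17)²)*(-136 + (-28 - 70*(-17) + 7*(-17)²)) = -2*(-28 + 1190 + 7*289)*(-136 + (-28 + 1190 + 7*289)) = -2*(-28 + 1190 + 2023)*(-136 + (-28 + 1190 + 2023)) = -2*3185*(-136 + 3185) = -2*3185*3049 = -1*19422130 = -19422130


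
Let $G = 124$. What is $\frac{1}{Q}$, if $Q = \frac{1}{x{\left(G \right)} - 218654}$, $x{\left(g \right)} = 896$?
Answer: $-217758$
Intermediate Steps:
$Q = - \frac{1}{217758}$ ($Q = \frac{1}{896 - 218654} = \frac{1}{-217758} = - \frac{1}{217758} \approx -4.5922 \cdot 10^{-6}$)
$\frac{1}{Q} = \frac{1}{- \frac{1}{217758}} = -217758$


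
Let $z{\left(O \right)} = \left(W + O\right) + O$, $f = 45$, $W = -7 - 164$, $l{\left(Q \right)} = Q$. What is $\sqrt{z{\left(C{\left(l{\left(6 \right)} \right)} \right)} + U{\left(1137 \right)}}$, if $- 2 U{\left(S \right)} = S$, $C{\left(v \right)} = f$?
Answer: $\frac{i \sqrt{2598}}{2} \approx 25.485 i$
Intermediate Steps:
$W = -171$ ($W = -7 - 164 = -171$)
$C{\left(v \right)} = 45$
$z{\left(O \right)} = -171 + 2 O$ ($z{\left(O \right)} = \left(-171 + O\right) + O = -171 + 2 O$)
$U{\left(S \right)} = - \frac{S}{2}$
$\sqrt{z{\left(C{\left(l{\left(6 \right)} \right)} \right)} + U{\left(1137 \right)}} = \sqrt{\left(-171 + 2 \cdot 45\right) - \frac{1137}{2}} = \sqrt{\left(-171 + 90\right) - \frac{1137}{2}} = \sqrt{-81 - \frac{1137}{2}} = \sqrt{- \frac{1299}{2}} = \frac{i \sqrt{2598}}{2}$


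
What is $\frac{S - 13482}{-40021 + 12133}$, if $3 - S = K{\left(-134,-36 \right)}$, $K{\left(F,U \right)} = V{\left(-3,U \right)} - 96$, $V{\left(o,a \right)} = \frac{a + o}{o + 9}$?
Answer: $\frac{26753}{55776} \approx 0.47965$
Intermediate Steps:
$V{\left(o,a \right)} = \frac{a + o}{9 + o}$
$K{\left(F,U \right)} = - \frac{193}{2} + \frac{U}{6}$ ($K{\left(F,U \right)} = \frac{U - 3}{9 - 3} - 96 = \frac{-3 + U}{6} - 96 = \left(- \frac{1}{2} + \frac{U}{6}\right) - 96 = - \frac{193}{2} + \frac{U}{6}$)
$S = \frac{211}{2}$ ($S = 3 - \left(- \frac{193}{2} + \frac{1}{6} \left(-36\right)\right) = 3 - \left(- \frac{193}{2} - 6\right) = 3 - - \frac{205}{2} = 3 + \frac{205}{2} = \frac{211}{2} \approx 105.5$)
$\frac{S - 13482}{-40021 + 12133} = \frac{\frac{211}{2} - 13482}{-40021 + 12133} = - \frac{26753}{2 \left(-27888\right)} = \left(- \frac{26753}{2}\right) \left(- \frac{1}{27888}\right) = \frac{26753}{55776}$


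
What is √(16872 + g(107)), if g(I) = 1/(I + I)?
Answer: √772670326/214 ≈ 129.89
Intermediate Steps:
g(I) = 1/(2*I)
√(16872 + g(107)) = √(16872 + (½)/107) = √(16872 + (½)*(1/107)) = √(16872 + 1/214) = √(3610609/214) = √772670326/214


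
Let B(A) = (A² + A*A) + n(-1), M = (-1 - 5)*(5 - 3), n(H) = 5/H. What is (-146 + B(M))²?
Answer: 18769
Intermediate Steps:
M = -12 (M = -6*2 = -12)
B(A) = -5 + 2*A² (B(A) = (A² + A*A) + 5/(-1) = (A² + A²) + 5*(-1) = 2*A² - 5 = -5 + 2*A²)
(-146 + B(M))² = (-146 + (-5 + 2*(-12)²))² = (-146 + (-5 + 2*144))² = (-146 + (-5 + 288))² = (-146 + 283)² = 137² = 18769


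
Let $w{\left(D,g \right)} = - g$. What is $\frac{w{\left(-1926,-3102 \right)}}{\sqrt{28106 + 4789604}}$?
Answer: $\frac{1551 \sqrt{4817710}}{2408855} \approx 1.4133$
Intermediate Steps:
$\frac{w{\left(-1926,-3102 \right)}}{\sqrt{28106 + 4789604}} = \frac{\left(-1\right) \left(-3102\right)}{\sqrt{28106 + 4789604}} = \frac{3102}{\sqrt{4817710}} = 3102 \frac{\sqrt{4817710}}{4817710} = \frac{1551 \sqrt{4817710}}{2408855}$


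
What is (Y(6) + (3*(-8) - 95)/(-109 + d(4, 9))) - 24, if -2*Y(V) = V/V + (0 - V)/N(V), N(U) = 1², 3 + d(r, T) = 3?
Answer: -4449/218 ≈ -20.408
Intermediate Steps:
d(r, T) = 0 (d(r, T) = -3 + 3 = 0)
N(U) = 1
Y(V) = -½ + V/2 (Y(V) = -(V/V + (0 - V)/1)/2 = -(1 - V*1)/2 = -(1 - V)/2 = -½ + V/2)
(Y(6) + (3*(-8) - 95)/(-109 + d(4, 9))) - 24 = ((-½ + (½)*6) + (3*(-8) - 95)/(-109 + 0)) - 24 = ((-½ + 3) + (-24 - 95)/(-109)) - 24 = (5/2 - 119*(-1/109)) - 24 = (5/2 + 119/109) - 24 = 783/218 - 24 = -4449/218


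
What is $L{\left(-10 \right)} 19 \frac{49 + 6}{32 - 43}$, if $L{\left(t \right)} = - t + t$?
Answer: $0$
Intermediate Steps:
$L{\left(t \right)} = 0$
$L{\left(-10 \right)} 19 \frac{49 + 6}{32 - 43} = 0 \cdot 19 \frac{49 + 6}{32 - 43} = 0 \frac{55}{-11} = 0 \cdot 55 \left(- \frac{1}{11}\right) = 0 \left(-5\right) = 0$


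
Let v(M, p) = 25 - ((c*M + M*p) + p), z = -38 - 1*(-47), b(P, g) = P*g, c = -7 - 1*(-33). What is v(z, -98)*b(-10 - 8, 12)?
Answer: -166536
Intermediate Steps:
c = 26 (c = -7 + 33 = 26)
z = 9 (z = -38 + 47 = 9)
v(M, p) = 25 - p - 26*M - M*p (v(M, p) = 25 - ((26*M + M*p) + p) = 25 - (p + 26*M + M*p) = 25 + (-p - 26*M - M*p) = 25 - p - 26*M - M*p)
v(z, -98)*b(-10 - 8, 12) = (25 - 1*(-98) - 26*9 - 1*9*(-98))*((-10 - 8)*12) = (25 + 98 - 234 + 882)*(-18*12) = 771*(-216) = -166536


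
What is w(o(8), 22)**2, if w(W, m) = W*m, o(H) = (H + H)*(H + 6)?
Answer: 24285184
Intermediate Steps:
o(H) = 2*H*(6 + H) (o(H) = (2*H)*(6 + H) = 2*H*(6 + H))
w(o(8), 22)**2 = ((2*8*(6 + 8))*22)**2 = ((2*8*14)*22)**2 = (224*22)**2 = 4928**2 = 24285184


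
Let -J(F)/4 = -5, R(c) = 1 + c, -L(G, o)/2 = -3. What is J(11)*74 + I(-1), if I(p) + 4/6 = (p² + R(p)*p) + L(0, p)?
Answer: 4459/3 ≈ 1486.3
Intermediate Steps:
L(G, o) = 6 (L(G, o) = -2*(-3) = 6)
J(F) = 20 (J(F) = -4*(-5) = 20)
I(p) = 16/3 + p² + p*(1 + p) (I(p) = -⅔ + ((p² + (1 + p)*p) + 6) = -⅔ + ((p² + p*(1 + p)) + 6) = -⅔ + (6 + p² + p*(1 + p)) = 16/3 + p² + p*(1 + p))
J(11)*74 + I(-1) = 20*74 + (16/3 - 1 + 2*(-1)²) = 1480 + (16/3 - 1 + 2*1) = 1480 + (16/3 - 1 + 2) = 1480 + 19/3 = 4459/3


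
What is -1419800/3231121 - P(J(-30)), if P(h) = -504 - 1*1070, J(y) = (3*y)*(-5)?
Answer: 5084364654/3231121 ≈ 1573.6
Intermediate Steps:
J(y) = -15*y
P(h) = -1574 (P(h) = -504 - 1070 = -1574)
-1419800/3231121 - P(J(-30)) = -1419800/3231121 - 1*(-1574) = -1419800*1/3231121 + 1574 = -1419800/3231121 + 1574 = 5084364654/3231121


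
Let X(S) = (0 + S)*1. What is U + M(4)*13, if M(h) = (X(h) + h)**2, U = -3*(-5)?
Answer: 847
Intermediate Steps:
U = 15
X(S) = S (X(S) = S*1 = S)
M(h) = 4*h**2 (M(h) = (h + h)**2 = (2*h)**2 = 4*h**2)
U + M(4)*13 = 15 + (4*4**2)*13 = 15 + (4*16)*13 = 15 + 64*13 = 15 + 832 = 847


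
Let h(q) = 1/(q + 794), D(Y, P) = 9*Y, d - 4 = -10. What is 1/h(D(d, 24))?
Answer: 740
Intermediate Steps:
d = -6 (d = 4 - 10 = -6)
h(q) = 1/(794 + q)
1/h(D(d, 24)) = 1/(1/(794 + 9*(-6))) = 1/(1/(794 - 54)) = 1/(1/740) = 740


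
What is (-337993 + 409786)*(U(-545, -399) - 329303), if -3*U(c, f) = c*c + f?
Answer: -30740207085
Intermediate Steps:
U(c, f) = -f/3 - c²/3 (U(c, f) = -(c*c + f)/3 = -(c² + f)/3 = -(f + c²)/3 = -f/3 - c²/3)
(-337993 + 409786)*(U(-545, -399) - 329303) = (-337993 + 409786)*((-⅓*(-399) - ⅓*(-545)²) - 329303) = 71793*((133 - ⅓*297025) - 329303) = 71793*((133 - 297025/3) - 329303) = 71793*(-296626/3 - 329303) = 71793*(-1284535/3) = -30740207085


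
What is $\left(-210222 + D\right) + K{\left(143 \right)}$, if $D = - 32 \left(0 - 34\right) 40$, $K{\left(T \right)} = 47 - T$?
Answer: $-166798$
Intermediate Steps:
$D = 43520$ ($D = \left(-32\right) \left(-34\right) 40 = 1088 \cdot 40 = 43520$)
$\left(-210222 + D\right) + K{\left(143 \right)} = \left(-210222 + 43520\right) + \left(47 - 143\right) = -166702 + \left(47 - 143\right) = -166702 - 96 = -166798$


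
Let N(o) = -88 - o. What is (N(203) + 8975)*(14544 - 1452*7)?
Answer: 38035920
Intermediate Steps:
(N(203) + 8975)*(14544 - 1452*7) = ((-88 - 1*203) + 8975)*(14544 - 1452*7) = ((-88 - 203) + 8975)*(14544 - 10164) = (-291 + 8975)*4380 = 8684*4380 = 38035920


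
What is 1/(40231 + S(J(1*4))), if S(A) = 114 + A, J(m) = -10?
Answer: 1/40335 ≈ 2.4792e-5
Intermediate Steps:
1/(40231 + S(J(1*4))) = 1/(40231 + (114 - 10)) = 1/(40231 + 104) = 1/40335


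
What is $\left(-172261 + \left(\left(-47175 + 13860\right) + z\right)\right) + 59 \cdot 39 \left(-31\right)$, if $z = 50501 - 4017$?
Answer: $-230423$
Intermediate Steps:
$z = 46484$
$\left(-172261 + \left(\left(-47175 + 13860\right) + z\right)\right) + 59 \cdot 39 \left(-31\right) = \left(-172261 + \left(\left(-47175 + 13860\right) + 46484\right)\right) + 59 \cdot 39 \left(-31\right) = \left(-172261 + \left(-33315 + 46484\right)\right) + 2301 \left(-31\right) = \left(-172261 + 13169\right) - 71331 = -159092 - 71331 = -230423$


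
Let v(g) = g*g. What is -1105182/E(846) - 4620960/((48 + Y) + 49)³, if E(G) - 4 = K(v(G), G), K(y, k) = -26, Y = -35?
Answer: 16455884661/327701 ≈ 50216.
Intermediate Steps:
v(g) = g²
E(G) = -22 (E(G) = 4 - 26 = -22)
-1105182/E(846) - 4620960/((48 + Y) + 49)³ = -1105182/(-22) - 4620960/((48 - 35) + 49)³ = -1105182*(-1/22) - 4620960/(13 + 49)³ = 552591/11 - 4620960/(62³) = 552591/11 - 4620960/238328 = 552591/11 - 4620960*1/238328 = 552591/11 - 577620/29791 = 16455884661/327701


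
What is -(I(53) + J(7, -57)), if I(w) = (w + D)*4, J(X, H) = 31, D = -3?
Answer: -231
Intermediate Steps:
I(w) = -12 + 4*w (I(w) = (w - 3)*4 = (-3 + w)*4 = -12 + 4*w)
-(I(53) + J(7, -57)) = -((-12 + 4*53) + 31) = -((-12 + 212) + 31) = -(200 + 31) = -1*231 = -231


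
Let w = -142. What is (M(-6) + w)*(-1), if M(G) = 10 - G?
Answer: 126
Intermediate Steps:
(M(-6) + w)*(-1) = ((10 - 1*(-6)) - 142)*(-1) = ((10 + 6) - 142)*(-1) = (16 - 142)*(-1) = -126*(-1) = 126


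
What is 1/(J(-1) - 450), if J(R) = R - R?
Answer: -1/450 ≈ -0.0022222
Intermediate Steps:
J(R) = 0
1/(J(-1) - 450) = 1/(0 - 450) = 1/(-450) = -1/450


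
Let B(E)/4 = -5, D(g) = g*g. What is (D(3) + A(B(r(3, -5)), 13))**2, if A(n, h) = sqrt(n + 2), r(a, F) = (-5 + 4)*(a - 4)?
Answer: 63 + 54*I*sqrt(2) ≈ 63.0 + 76.368*I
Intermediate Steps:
r(a, F) = 4 - a (r(a, F) = -(-4 + a) = 4 - a)
D(g) = g**2
B(E) = -20 (B(E) = 4*(-5) = -20)
A(n, h) = sqrt(2 + n)
(D(3) + A(B(r(3, -5)), 13))**2 = (3**2 + sqrt(2 - 20))**2 = (9 + sqrt(-18))**2 = (9 + 3*I*sqrt(2))**2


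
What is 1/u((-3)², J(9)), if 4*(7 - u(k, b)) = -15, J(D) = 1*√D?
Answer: 4/43 ≈ 0.093023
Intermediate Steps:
J(D) = √D
u(k, b) = 43/4 (u(k, b) = 7 - ¼*(-15) = 7 + 15/4 = 43/4)
1/u((-3)², J(9)) = 1/(43/4) = 4/43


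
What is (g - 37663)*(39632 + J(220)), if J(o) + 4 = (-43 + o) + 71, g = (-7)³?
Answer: -1515527256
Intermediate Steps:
g = -343
J(o) = 24 + o (J(o) = -4 + ((-43 + o) + 71) = -4 + (28 + o) = 24 + o)
(g - 37663)*(39632 + J(220)) = (-343 - 37663)*(39632 + (24 + 220)) = -38006*(39632 + 244) = -38006*39876 = -1515527256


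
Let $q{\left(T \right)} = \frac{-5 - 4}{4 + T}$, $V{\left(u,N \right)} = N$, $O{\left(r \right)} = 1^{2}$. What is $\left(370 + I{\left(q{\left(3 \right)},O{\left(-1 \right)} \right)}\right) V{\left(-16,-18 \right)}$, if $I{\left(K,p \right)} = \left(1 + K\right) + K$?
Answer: $- \frac{46422}{7} \approx -6631.7$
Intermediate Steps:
$O{\left(r \right)} = 1$
$q{\left(T \right)} = - \frac{9}{4 + T}$
$I{\left(K,p \right)} = 1 + 2 K$
$\left(370 + I{\left(q{\left(3 \right)},O{\left(-1 \right)} \right)}\right) V{\left(-16,-18 \right)} = \left(370 + \left(1 + 2 \left(- \frac{9}{4 + 3}\right)\right)\right) \left(-18\right) = \left(370 + \left(1 + 2 \left(- \frac{9}{7}\right)\right)\right) \left(-18\right) = \left(370 + \left(1 - \frac{18}{7}\right)\right) \left(-18\right) = \left(370 - \frac{11}{7}\right) \left(-18\right) = \frac{2579}{7} \left(-18\right) = - \frac{46422}{7}$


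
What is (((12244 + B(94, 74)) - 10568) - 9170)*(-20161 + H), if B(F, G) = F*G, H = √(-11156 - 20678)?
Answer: 10846618 - 538*I*√31834 ≈ 1.0847e+7 - 95990.0*I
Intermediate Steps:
H = I*√31834 (H = √(-31834) = I*√31834 ≈ 178.42*I)
(((12244 + B(94, 74)) - 10568) - 9170)*(-20161 + H) = (((12244 + 94*74) - 10568) - 9170)*(-20161 + I*√31834) = (((12244 + 6956) - 10568) - 9170)*(-20161 + I*√31834) = ((19200 - 10568) - 9170)*(-20161 + I*√31834) = (8632 - 9170)*(-20161 + I*√31834) = -538*(-20161 + I*√31834) = 10846618 - 538*I*√31834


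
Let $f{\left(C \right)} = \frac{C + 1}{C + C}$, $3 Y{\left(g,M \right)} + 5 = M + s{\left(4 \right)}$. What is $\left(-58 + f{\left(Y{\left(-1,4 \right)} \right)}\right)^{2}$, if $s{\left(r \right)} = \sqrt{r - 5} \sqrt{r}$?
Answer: $\frac{83512}{25} + \frac{1734 i}{25} \approx 3340.5 + 69.36 i$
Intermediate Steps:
$s{\left(r \right)} = \sqrt{r} \sqrt{-5 + r}$ ($s{\left(r \right)} = \sqrt{-5 + r} \sqrt{r} = \sqrt{r} \sqrt{-5 + r}$)
$Y{\left(g,M \right)} = - \frac{5}{3} + \frac{M}{3} + \frac{2 i}{3}$ ($Y{\left(g,M \right)} = - \frac{5}{3} + \frac{M + \sqrt{4} \sqrt{-5 + 4}}{3} = - \frac{5}{3} + \frac{M + 2 \sqrt{-1}}{3} = - \frac{5}{3} + \frac{M + 2 i}{3} = - \frac{5}{3} + \left(\frac{M}{3} + \frac{2 i}{3}\right) = - \frac{5}{3} + \frac{M}{3} + \frac{2 i}{3}$)
$f{\left(C \right)} = \frac{1 + C}{2 C}$
$\left(-58 + f{\left(Y{\left(-1,4 \right)} \right)}\right)^{2} = \left(-58 + \frac{1 + \left(- \frac{5}{3} + \frac{1}{3} \cdot 4 + \frac{2 i}{3}\right)}{2 \left(- \frac{5}{3} + \frac{1}{3} \cdot 4 + \frac{2 i}{3}\right)}\right)^{2} = \left(-58 + \frac{1 + \left(- \frac{5}{3} + \frac{4}{3} + \frac{2 i}{3}\right)}{2 \left(- \frac{5}{3} + \frac{4}{3} + \frac{2 i}{3}\right)}\right)^{2} = \left(-58 + \frac{1 - \left(\frac{1}{3} - \frac{2 i}{3}\right)}{2 \left(- \frac{1}{3} + \frac{2 i}{3}\right)}\right)^{2} = \left(-58 + \frac{\frac{9 \left(- \frac{1}{3} - \frac{2 i}{3}\right)}{5} \left(\frac{2}{3} + \frac{2 i}{3}\right)}{2}\right)^{2} = \left(-58 + \frac{9 \left(- \frac{1}{3} - \frac{2 i}{3}\right) \left(\frac{2}{3} + \frac{2 i}{3}\right)}{10}\right)^{2}$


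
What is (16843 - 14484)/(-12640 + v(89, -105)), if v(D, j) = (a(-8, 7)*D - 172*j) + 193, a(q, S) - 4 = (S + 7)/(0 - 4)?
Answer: 4718/11315 ≈ 0.41697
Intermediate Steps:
a(q, S) = 9/4 - S/4 (a(q, S) = 4 + (S + 7)/(0 - 4) = 4 + (7 + S)/(-4) = 4 + (7 + S)*(-1/4) = 4 + (-7/4 - S/4) = 9/4 - S/4)
v(D, j) = 193 + D/2 - 172*j (v(D, j) = ((9/4 - 1/4*7)*D - 172*j) + 193 = ((9/4 - 7/4)*D - 172*j) + 193 = (D/2 - 172*j) + 193 = 193 + D/2 - 172*j)
(16843 - 14484)/(-12640 + v(89, -105)) = (16843 - 14484)/(-12640 + (193 + (1/2)*89 - 172*(-105))) = 2359/(-12640 + (193 + 89/2 + 18060)) = 2359/(-12640 + 36595/2) = 2359/(11315/2) = 2359*(2/11315) = 4718/11315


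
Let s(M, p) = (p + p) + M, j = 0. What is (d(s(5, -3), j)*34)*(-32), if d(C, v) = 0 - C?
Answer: -1088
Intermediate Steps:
s(M, p) = M + 2*p (s(M, p) = 2*p + M = M + 2*p)
d(C, v) = -C
(d(s(5, -3), j)*34)*(-32) = (-(5 + 2*(-3))*34)*(-32) = (-(5 - 6)*34)*(-32) = (-1*(-1)*34)*(-32) = (1*34)*(-32) = 34*(-32) = -1088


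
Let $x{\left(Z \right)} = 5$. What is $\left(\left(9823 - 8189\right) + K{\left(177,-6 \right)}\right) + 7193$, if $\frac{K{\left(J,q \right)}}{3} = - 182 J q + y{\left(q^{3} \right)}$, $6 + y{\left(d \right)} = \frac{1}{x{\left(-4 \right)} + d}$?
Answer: $\frac{124207468}{211} \approx 5.8866 \cdot 10^{5}$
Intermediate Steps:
$y{\left(d \right)} = -6 + \frac{1}{5 + d}$
$K{\left(J,q \right)} = - 546 J q + \frac{3 \left(-29 - 6 q^{3}\right)}{5 + q^{3}}$ ($K{\left(J,q \right)} = 3 \left(- 182 J q + \frac{-29 - 6 q^{3}}{5 + q^{3}}\right) = 3 \left(\frac{-29 - 6 q^{3}}{5 + q^{3}} - 182 J q\right) = - 546 J q + \frac{3 \left(-29 - 6 q^{3}\right)}{5 + q^{3}}$)
$\left(\left(9823 - 8189\right) + K{\left(177,-6 \right)}\right) + 7193 = \left(\left(9823 - 8189\right) + \frac{3 \left(-29 - 6 \left(-6\right)^{3} - 32214 \left(-6\right) \left(5 + \left(-6\right)^{3}\right)\right)}{5 + \left(-6\right)^{3}}\right) + 7193 = \left(\left(9823 - 8189\right) + \frac{3 \left(-29 - -1296 - 32214 \left(-6\right) \left(5 - 216\right)\right)}{5 - 216}\right) + 7193 = \left(1634 + \frac{3 \left(-29 + 1296 - 32214 \left(-6\right) \left(-211\right)\right)}{-211}\right) + 7193 = \left(1634 + 3 \left(- \frac{1}{211}\right) \left(-29 + 1296 - 40782924\right)\right) + 7193 = \left(1634 + 3 \left(- \frac{1}{211}\right) \left(-40781657\right)\right) + 7193 = \left(1634 + \frac{122344971}{211}\right) + 7193 = \frac{122689745}{211} + 7193 = \frac{124207468}{211}$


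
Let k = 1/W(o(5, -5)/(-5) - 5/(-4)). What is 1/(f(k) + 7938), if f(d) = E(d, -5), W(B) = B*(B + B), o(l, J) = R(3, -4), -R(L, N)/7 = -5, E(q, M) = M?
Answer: 1/7933 ≈ 0.00012606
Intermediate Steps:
R(L, N) = 35 (R(L, N) = -7*(-5) = 35)
o(l, J) = 35
W(B) = 2*B² (W(B) = B*(2*B) = 2*B²)
k = 8/529 (k = 1/(2*(35/(-5) - 5/(-4))²) = 1/(2*(35*(-⅕) - 5*(-¼))²) = 1/(2*(-7 + 5/4)²) = 1/(2*(-23/4)²) = 1/(2*(529/16)) = 1/(529/8) = 8/529 ≈ 0.015123)
f(d) = -5
1/(f(k) + 7938) = 1/(-5 + 7938) = 1/7933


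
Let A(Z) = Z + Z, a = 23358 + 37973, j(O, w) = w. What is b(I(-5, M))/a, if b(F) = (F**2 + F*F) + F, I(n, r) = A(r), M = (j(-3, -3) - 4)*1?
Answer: 378/61331 ≈ 0.0061633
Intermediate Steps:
a = 61331
A(Z) = 2*Z
M = -7 (M = (-3 - 4)*1 = -7*1 = -7)
I(n, r) = 2*r
b(F) = F + 2*F**2 (b(F) = (F**2 + F**2) + F = 2*F**2 + F = F + 2*F**2)
b(I(-5, M))/a = ((2*(-7))*(1 + 2*(2*(-7))))/61331 = -14*(1 + 2*(-14))*(1/61331) = -14*(1 - 28)*(1/61331) = -14*(-27)*(1/61331) = 378*(1/61331) = 378/61331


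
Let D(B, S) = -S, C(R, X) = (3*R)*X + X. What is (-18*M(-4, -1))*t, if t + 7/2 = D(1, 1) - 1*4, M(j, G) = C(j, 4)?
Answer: -6732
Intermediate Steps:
C(R, X) = X + 3*R*X (C(R, X) = 3*R*X + X = X + 3*R*X)
M(j, G) = 4 + 12*j (M(j, G) = 4*(1 + 3*j) = 4 + 12*j)
t = -17/2 (t = -7/2 + (-1*1 - 1*4) = -7/2 + (-1 - 4) = -7/2 - 5 = -17/2 ≈ -8.5000)
(-18*M(-4, -1))*t = -18*(4 + 12*(-4))*(-17/2) = -18*(4 - 48)*(-17/2) = -18*(-44)*(-17/2) = 792*(-17/2) = -6732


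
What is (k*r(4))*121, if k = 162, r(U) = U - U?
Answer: 0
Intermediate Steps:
r(U) = 0
(k*r(4))*121 = (162*0)*121 = 0*121 = 0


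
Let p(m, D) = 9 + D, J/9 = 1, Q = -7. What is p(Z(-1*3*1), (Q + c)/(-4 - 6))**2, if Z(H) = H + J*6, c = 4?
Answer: 8649/100 ≈ 86.490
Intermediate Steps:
J = 9 (J = 9*1 = 9)
Z(H) = 54 + H (Z(H) = H + 9*6 = H + 54 = 54 + H)
p(Z(-1*3*1), (Q + c)/(-4 - 6))**2 = (9 + (-7 + 4)/(-4 - 6))**2 = (9 - 3/(-10))**2 = (9 - 3*(-1/10))**2 = (9 + 3/10)**2 = (93/10)**2 = 8649/100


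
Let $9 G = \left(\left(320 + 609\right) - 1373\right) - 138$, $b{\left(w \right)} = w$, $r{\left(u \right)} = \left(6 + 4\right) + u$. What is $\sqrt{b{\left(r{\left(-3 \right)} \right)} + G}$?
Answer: $\frac{i \sqrt{519}}{3} \approx 7.5939 i$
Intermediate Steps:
$r{\left(u \right)} = 10 + u$
$G = - \frac{194}{3}$ ($G = \frac{\left(\left(320 + 609\right) - 1373\right) - 138}{9} = \frac{\left(929 - 1373\right) - 138}{9} = \frac{-444 - 138}{9} = \frac{1}{9} \left(-582\right) = - \frac{194}{3} \approx -64.667$)
$\sqrt{b{\left(r{\left(-3 \right)} \right)} + G} = \sqrt{\left(10 - 3\right) - \frac{194}{3}} = \sqrt{7 - \frac{194}{3}} = \sqrt{- \frac{173}{3}} = \frac{i \sqrt{519}}{3}$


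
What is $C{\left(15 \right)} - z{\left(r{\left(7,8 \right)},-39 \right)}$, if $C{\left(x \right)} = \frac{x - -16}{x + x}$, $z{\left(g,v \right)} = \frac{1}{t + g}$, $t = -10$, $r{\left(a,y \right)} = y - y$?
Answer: $\frac{17}{15} \approx 1.1333$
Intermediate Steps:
$r{\left(a,y \right)} = 0$
$z{\left(g,v \right)} = \frac{1}{-10 + g}$
$C{\left(x \right)} = \frac{16 + x}{2 x}$ ($C{\left(x \right)} = \frac{x + 16}{2 x} = \left(16 + x\right) \frac{1}{2 x} = \frac{16 + x}{2 x}$)
$C{\left(15 \right)} - z{\left(r{\left(7,8 \right)},-39 \right)} = \frac{16 + 15}{2 \cdot 15} - \frac{1}{-10 + 0} = \frac{1}{2} \cdot \frac{1}{15} \cdot 31 - \frac{1}{-10} = \frac{31}{30} - - \frac{1}{10} = \frac{31}{30} + \frac{1}{10} = \frac{17}{15}$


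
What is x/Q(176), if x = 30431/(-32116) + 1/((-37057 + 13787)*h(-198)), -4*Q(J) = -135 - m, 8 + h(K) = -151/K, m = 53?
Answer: -507371514121/25167025270660 ≈ -0.020160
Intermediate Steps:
h(K) = -8 - 151/K
Q(J) = 47 (Q(J) = -(-135 - 1*53)/4 = -(-135 - 53)/4 = -¼*(-188) = 47)
x = -507371514121/535468622780 (x = 30431/(-32116) + 1/((-37057 + 13787)*(-8 - 151/(-198))) = 30431*(-1/32116) + 1/((-23270)*(-8 - 151*(-1/198))) = -30431/32116 - 1/(23270*(-8 + 151/198)) = -30431/32116 - 1/(23270*(-1433/198)) = -30431/32116 - 1/23270*(-198/1433) = -30431/32116 + 99/16672955 = -507371514121/535468622780 ≈ -0.94753)
x/Q(176) = -507371514121/535468622780/47 = -507371514121/535468622780*1/47 = -507371514121/25167025270660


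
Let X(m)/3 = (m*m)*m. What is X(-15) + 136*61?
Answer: -1829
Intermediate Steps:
X(m) = 3*m**3 (X(m) = 3*((m*m)*m) = 3*(m**2*m) = 3*m**3)
X(-15) + 136*61 = 3*(-15)**3 + 136*61 = 3*(-3375) + 8296 = -10125 + 8296 = -1829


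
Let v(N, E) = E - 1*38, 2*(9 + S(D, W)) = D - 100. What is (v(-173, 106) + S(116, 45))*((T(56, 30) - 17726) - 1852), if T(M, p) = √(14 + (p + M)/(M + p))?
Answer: -1311726 + 67*√15 ≈ -1.3115e+6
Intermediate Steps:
S(D, W) = -59 + D/2 (S(D, W) = -9 + (D - 100)/2 = -9 + (-100 + D)/2 = -9 + (-50 + D/2) = -59 + D/2)
v(N, E) = -38 + E (v(N, E) = E - 38 = -38 + E)
T(M, p) = √15 (T(M, p) = √(14 + (M + p)/(M + p)) = √(14 + 1) = √15)
(v(-173, 106) + S(116, 45))*((T(56, 30) - 17726) - 1852) = ((-38 + 106) + (-59 + (½)*116))*((√15 - 17726) - 1852) = (68 + (-59 + 58))*((-17726 + √15) - 1852) = (68 - 1)*(-19578 + √15) = 67*(-19578 + √15) = -1311726 + 67*√15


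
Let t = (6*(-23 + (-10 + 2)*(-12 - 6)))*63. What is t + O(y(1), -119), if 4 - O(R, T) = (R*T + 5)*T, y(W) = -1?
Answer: 60498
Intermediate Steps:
O(R, T) = 4 - T*(5 + R*T) (O(R, T) = 4 - (R*T + 5)*T = 4 - (5 + R*T)*T = 4 - T*(5 + R*T))
t = 45738 (t = (6*(-23 - 8*(-18)))*63 = (6*(-23 + 144))*63 = (6*121)*63 = 726*63 = 45738)
t + O(y(1), -119) = 45738 + (4 - 5*(-119) - 1*(-1)*(-119)**2) = 45738 + (4 + 595 - 1*(-1)*14161) = 45738 + (4 + 595 + 14161) = 45738 + 14760 = 60498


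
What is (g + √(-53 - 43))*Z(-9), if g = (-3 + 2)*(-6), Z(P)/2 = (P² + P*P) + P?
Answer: 1836 + 1224*I*√6 ≈ 1836.0 + 2998.2*I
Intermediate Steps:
Z(P) = 2*P + 4*P² (Z(P) = 2*((P² + P*P) + P) = 2*((P² + P²) + P) = 2*(2*P² + P) = 2*(P + 2*P²) = 2*P + 4*P²)
g = 6 (g = -1*(-6) = 6)
(g + √(-53 - 43))*Z(-9) = (6 + √(-53 - 43))*(2*(-9)*(1 + 2*(-9))) = (6 + √(-96))*(2*(-9)*(1 - 18)) = (6 + 4*I*√6)*(2*(-9)*(-17)) = (6 + 4*I*√6)*306 = 1836 + 1224*I*√6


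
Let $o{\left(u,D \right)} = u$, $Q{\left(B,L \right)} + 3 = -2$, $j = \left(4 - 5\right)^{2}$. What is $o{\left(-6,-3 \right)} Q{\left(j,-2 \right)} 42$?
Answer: $1260$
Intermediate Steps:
$j = 1$ ($j = \left(-1\right)^{2} = 1$)
$Q{\left(B,L \right)} = -5$ ($Q{\left(B,L \right)} = -3 - 2 = -5$)
$o{\left(-6,-3 \right)} Q{\left(j,-2 \right)} 42 = \left(-6\right) \left(-5\right) 42 = 30 \cdot 42 = 1260$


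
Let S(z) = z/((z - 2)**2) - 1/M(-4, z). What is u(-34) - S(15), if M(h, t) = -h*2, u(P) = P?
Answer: -45919/1352 ≈ -33.964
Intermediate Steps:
M(h, t) = -2*h
S(z) = -1/8 + z/(-2 + z)**2 (S(z) = z/((z - 2)**2) - 1/((-2*(-4))) = z/((-2 + z)**2) - 1/8 = z/(-2 + z)**2 - 1*1/8 = z/(-2 + z)**2 - 1/8 = -1/8 + z/(-2 + z)**2)
u(-34) - S(15) = -34 - (-1/8 + 15/(-2 + 15)**2) = -34 - (-1/8 + 15/13**2) = -34 - (-1/8 + 15*(1/169)) = -34 - (-1/8 + 15/169) = -34 - 1*(-49/1352) = -34 + 49/1352 = -45919/1352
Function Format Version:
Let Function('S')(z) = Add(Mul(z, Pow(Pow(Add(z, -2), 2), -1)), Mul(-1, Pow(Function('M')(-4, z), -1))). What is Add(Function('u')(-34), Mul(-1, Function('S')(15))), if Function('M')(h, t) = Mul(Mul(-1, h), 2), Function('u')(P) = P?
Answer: Rational(-45919, 1352) ≈ -33.964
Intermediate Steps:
Function('M')(h, t) = Mul(-2, h)
Function('S')(z) = Add(Rational(-1, 8), Mul(z, Pow(Add(-2, z), -2))) (Function('S')(z) = Add(Mul(z, Pow(Pow(Add(z, -2), 2), -1)), Mul(-1, Pow(Mul(-2, -4), -1))) = Add(Mul(z, Pow(Pow(Add(-2, z), 2), -1)), Mul(-1, Pow(8, -1))) = Add(Mul(z, Pow(Add(-2, z), -2)), Mul(-1, Rational(1, 8))) = Add(Mul(z, Pow(Add(-2, z), -2)), Rational(-1, 8)) = Add(Rational(-1, 8), Mul(z, Pow(Add(-2, z), -2))))
Add(Function('u')(-34), Mul(-1, Function('S')(15))) = Add(-34, Mul(-1, Add(Rational(-1, 8), Mul(15, Pow(Add(-2, 15), -2))))) = Add(-34, Mul(-1, Add(Rational(-1, 8), Mul(15, Pow(13, -2))))) = Add(-34, Mul(-1, Add(Rational(-1, 8), Mul(15, Rational(1, 169))))) = Add(-34, Mul(-1, Add(Rational(-1, 8), Rational(15, 169)))) = Add(-34, Mul(-1, Rational(-49, 1352))) = Add(-34, Rational(49, 1352)) = Rational(-45919, 1352)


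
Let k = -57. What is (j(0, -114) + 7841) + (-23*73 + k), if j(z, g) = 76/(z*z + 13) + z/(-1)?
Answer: 79441/13 ≈ 6110.8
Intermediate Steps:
j(z, g) = -z + 76/(13 + z²) (j(z, g) = 76/(z² + 13) + z*(-1) = 76/(13 + z²) - z = -z + 76/(13 + z²))
(j(0, -114) + 7841) + (-23*73 + k) = ((76 - 1*0³ - 13*0)/(13 + 0²) + 7841) + (-23*73 - 57) = ((76 - 1*0 + 0)/(13 + 0) + 7841) + (-1679 - 57) = ((76 + 0 + 0)/13 + 7841) - 1736 = ((1/13)*76 + 7841) - 1736 = (76/13 + 7841) - 1736 = 102009/13 - 1736 = 79441/13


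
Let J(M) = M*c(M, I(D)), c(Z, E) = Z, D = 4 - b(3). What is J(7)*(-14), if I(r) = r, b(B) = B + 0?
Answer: -686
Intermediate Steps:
b(B) = B
D = 1 (D = 4 - 1*3 = 4 - 3 = 1)
J(M) = M**2 (J(M) = M*M = M**2)
J(7)*(-14) = 7**2*(-14) = 49*(-14) = -686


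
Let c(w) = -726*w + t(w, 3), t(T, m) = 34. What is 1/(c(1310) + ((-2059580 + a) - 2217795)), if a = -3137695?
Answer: -1/8366096 ≈ -1.1953e-7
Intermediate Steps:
c(w) = 34 - 726*w (c(w) = -726*w + 34 = 34 - 726*w)
1/(c(1310) + ((-2059580 + a) - 2217795)) = 1/((34 - 726*1310) + ((-2059580 - 3137695) - 2217795)) = 1/((34 - 951060) + (-5197275 - 2217795)) = 1/(-951026 - 7415070) = 1/(-8366096) = -1/8366096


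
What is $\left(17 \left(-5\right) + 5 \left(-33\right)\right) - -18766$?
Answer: $18516$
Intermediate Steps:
$\left(17 \left(-5\right) + 5 \left(-33\right)\right) - -18766 = \left(-85 - 165\right) + 18766 = -250 + 18766 = 18516$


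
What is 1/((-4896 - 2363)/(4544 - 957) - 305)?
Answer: -211/64782 ≈ -0.0032571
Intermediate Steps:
1/((-4896 - 2363)/(4544 - 957) - 305) = 1/(-7259/3587 - 305) = 1/(-7259*1/3587 - 305) = 1/(-427/211 - 305) = 1/(-64782/211) = -211/64782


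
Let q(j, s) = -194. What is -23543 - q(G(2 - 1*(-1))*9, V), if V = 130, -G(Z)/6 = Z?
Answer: -23349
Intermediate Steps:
G(Z) = -6*Z
-23543 - q(G(2 - 1*(-1))*9, V) = -23543 - 1*(-194) = -23543 + 194 = -23349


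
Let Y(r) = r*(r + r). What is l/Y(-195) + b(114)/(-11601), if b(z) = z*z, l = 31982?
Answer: -34295701/49014225 ≈ -0.69971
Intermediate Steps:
b(z) = z**2
Y(r) = 2*r**2 (Y(r) = r*(2*r) = 2*r**2)
l/Y(-195) + b(114)/(-11601) = 31982/((2*(-195)**2)) + 114**2/(-11601) = 31982/((2*38025)) + 12996*(-1/11601) = 31982/76050 - 1444/1289 = 31982*(1/76050) - 1444/1289 = 15991/38025 - 1444/1289 = -34295701/49014225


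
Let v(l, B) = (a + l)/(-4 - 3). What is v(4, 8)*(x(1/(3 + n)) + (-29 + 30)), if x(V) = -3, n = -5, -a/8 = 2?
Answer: -24/7 ≈ -3.4286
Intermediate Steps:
a = -16 (a = -8*2 = -16)
v(l, B) = 16/7 - l/7 (v(l, B) = (-16 + l)/(-4 - 3) = (-16 + l)/(-7) = (-16 + l)*(-1/7) = 16/7 - l/7)
v(4, 8)*(x(1/(3 + n)) + (-29 + 30)) = (16/7 - 1/7*4)*(-3 + (-29 + 30)) = (16/7 - 4/7)*(-3 + 1) = (12/7)*(-2) = -24/7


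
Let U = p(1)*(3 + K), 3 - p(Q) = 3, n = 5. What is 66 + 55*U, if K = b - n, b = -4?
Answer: 66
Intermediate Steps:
p(Q) = 0 (p(Q) = 3 - 1*3 = 3 - 3 = 0)
K = -9 (K = -4 - 1*5 = -4 - 5 = -9)
U = 0 (U = 0*(3 - 9) = 0*(-6) = 0)
66 + 55*U = 66 + 55*0 = 66 + 0 = 66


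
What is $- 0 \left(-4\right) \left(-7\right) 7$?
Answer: $0$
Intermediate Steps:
$- 0 \left(-4\right) \left(-7\right) 7 = - 0 \left(-7\right) 7 = - 0 \cdot 7 = \left(-1\right) 0 = 0$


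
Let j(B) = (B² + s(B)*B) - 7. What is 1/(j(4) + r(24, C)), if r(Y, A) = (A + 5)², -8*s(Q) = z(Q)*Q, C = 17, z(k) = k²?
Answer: 1/461 ≈ 0.0021692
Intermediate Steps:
s(Q) = -Q³/8 (s(Q) = -Q²*Q/8 = -Q³/8)
r(Y, A) = (5 + A)²
j(B) = -7 + B² - B⁴/8 (j(B) = (B² + (-B³/8)*B) - 7 = (B² - B⁴/8) - 7 = -7 + B² - B⁴/8)
1/(j(4) + r(24, C)) = 1/((-7 + 4² - ⅛*4⁴) + (5 + 17)²) = 1/((-7 + 16 - ⅛*256) + 22²) = 1/((-7 + 16 - 32) + 484) = 1/(-23 + 484) = 1/461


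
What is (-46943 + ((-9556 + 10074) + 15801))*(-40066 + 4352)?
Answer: 1093705536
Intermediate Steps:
(-46943 + ((-9556 + 10074) + 15801))*(-40066 + 4352) = (-46943 + (518 + 15801))*(-35714) = (-46943 + 16319)*(-35714) = -30624*(-35714) = 1093705536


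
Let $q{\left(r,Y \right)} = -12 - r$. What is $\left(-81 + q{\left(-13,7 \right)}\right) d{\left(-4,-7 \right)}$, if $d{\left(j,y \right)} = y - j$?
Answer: $240$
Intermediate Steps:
$\left(-81 + q{\left(-13,7 \right)}\right) d{\left(-4,-7 \right)} = \left(-81 - -1\right) \left(-7 - -4\right) = \left(-81 + \left(-12 + 13\right)\right) \left(-7 + 4\right) = \left(-81 + 1\right) \left(-3\right) = \left(-80\right) \left(-3\right) = 240$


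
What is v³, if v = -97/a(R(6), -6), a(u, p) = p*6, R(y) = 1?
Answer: 912673/46656 ≈ 19.562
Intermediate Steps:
a(u, p) = 6*p
v = 97/36 (v = -97/(6*(-6)) = -97/(-36) = -97*(-1/36) = 97/36 ≈ 2.6944)
v³ = (97/36)³ = 912673/46656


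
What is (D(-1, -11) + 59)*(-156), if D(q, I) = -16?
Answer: -6708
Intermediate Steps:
(D(-1, -11) + 59)*(-156) = (-16 + 59)*(-156) = 43*(-156) = -6708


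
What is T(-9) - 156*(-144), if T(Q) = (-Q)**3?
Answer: 23193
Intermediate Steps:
T(Q) = -Q**3
T(-9) - 156*(-144) = -1*(-9)**3 - 156*(-144) = -1*(-729) + 22464 = 729 + 22464 = 23193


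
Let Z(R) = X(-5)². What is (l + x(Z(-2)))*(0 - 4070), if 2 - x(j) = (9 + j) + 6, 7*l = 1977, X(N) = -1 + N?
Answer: -6650380/7 ≈ -9.5005e+5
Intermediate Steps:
l = 1977/7 (l = (⅐)*1977 = 1977/7 ≈ 282.43)
Z(R) = 36 (Z(R) = (-1 - 5)² = (-6)² = 36)
x(j) = -13 - j (x(j) = 2 - ((9 + j) + 6) = 2 - (15 + j) = 2 + (-15 - j) = -13 - j)
(l + x(Z(-2)))*(0 - 4070) = (1977/7 + (-13 - 1*36))*(0 - 4070) = (1977/7 + (-13 - 36))*(-4070) = (1977/7 - 49)*(-4070) = (1634/7)*(-4070) = -6650380/7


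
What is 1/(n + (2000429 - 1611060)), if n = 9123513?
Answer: 1/9512882 ≈ 1.0512e-7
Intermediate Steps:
1/(n + (2000429 - 1611060)) = 1/(9123513 + (2000429 - 1611060)) = 1/(9123513 + 389369) = 1/9512882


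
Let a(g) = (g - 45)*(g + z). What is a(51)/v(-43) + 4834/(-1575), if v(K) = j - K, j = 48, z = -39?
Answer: -46642/20475 ≈ -2.2780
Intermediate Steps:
a(g) = (-45 + g)*(-39 + g) (a(g) = (g - 45)*(g - 39) = (-45 + g)*(-39 + g))
v(K) = 48 - K
a(51)/v(-43) + 4834/(-1575) = (1755 + 51**2 - 84*51)/(48 - 1*(-43)) + 4834/(-1575) = (1755 + 2601 - 4284)/(48 + 43) + 4834*(-1/1575) = 72/91 - 4834/1575 = -46642/20475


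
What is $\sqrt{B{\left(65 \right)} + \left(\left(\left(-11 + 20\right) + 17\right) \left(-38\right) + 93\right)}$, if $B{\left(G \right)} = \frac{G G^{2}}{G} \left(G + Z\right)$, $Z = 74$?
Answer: $2 \sqrt{146595} \approx 765.75$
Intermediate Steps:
$B{\left(G \right)} = G^{2} \left(74 + G\right)$ ($B{\left(G \right)} = \frac{G G^{2}}{G} \left(G + 74\right) = \frac{G^{3}}{G} \left(74 + G\right) = G^{2} \left(74 + G\right)$)
$\sqrt{B{\left(65 \right)} + \left(\left(\left(-11 + 20\right) + 17\right) \left(-38\right) + 93\right)} = \sqrt{65^{2} \left(74 + 65\right) + \left(\left(\left(-11 + 20\right) + 17\right) \left(-38\right) + 93\right)} = \sqrt{4225 \cdot 139 + \left(\left(9 + 17\right) \left(-38\right) + 93\right)} = \sqrt{587275 + \left(26 \left(-38\right) + 93\right)} = \sqrt{587275 + \left(-988 + 93\right)} = \sqrt{587275 - 895} = \sqrt{586380} = 2 \sqrt{146595}$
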